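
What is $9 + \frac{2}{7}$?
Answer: $\frac{65}{7} \approx 9.2857$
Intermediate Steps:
$9 + \frac{2}{7} = \frac{65}{7}$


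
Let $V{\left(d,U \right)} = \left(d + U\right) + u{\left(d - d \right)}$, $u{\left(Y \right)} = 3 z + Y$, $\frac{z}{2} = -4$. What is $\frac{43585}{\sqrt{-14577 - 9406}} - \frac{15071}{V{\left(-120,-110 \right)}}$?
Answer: $\frac{15071}{254} - \frac{43585 i \sqrt{23983}}{23983} \approx 59.335 - 281.44 i$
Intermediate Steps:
$z = -8$ ($z = 2 \left(-4\right) = -8$)
$u{\left(Y \right)} = -24 + Y$ ($u{\left(Y \right)} = 3 \left(-8\right) + Y = -24 + Y$)
$V{\left(d,U \right)} = -24 + U + d$ ($V{\left(d,U \right)} = \left(d + U\right) + \left(-24 + \left(d - d\right)\right) = \left(U + d\right) + \left(-24 + 0\right) = \left(U + d\right) - 24 = -24 + U + d$)
$\frac{43585}{\sqrt{-14577 - 9406}} - \frac{15071}{V{\left(-120,-110 \right)}} = \frac{43585}{\sqrt{-14577 - 9406}} - \frac{15071}{-24 - 110 - 120} = \frac{43585}{\sqrt{-23983}} - \frac{15071}{-254} = \frac{43585}{i \sqrt{23983}} - - \frac{15071}{254} = 43585 \left(- \frac{i \sqrt{23983}}{23983}\right) + \frac{15071}{254} = - \frac{43585 i \sqrt{23983}}{23983} + \frac{15071}{254} = \frac{15071}{254} - \frac{43585 i \sqrt{23983}}{23983}$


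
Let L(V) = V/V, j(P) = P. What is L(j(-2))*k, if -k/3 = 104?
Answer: -312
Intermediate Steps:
k = -312 (k = -3*104 = -312)
L(V) = 1
L(j(-2))*k = 1*(-312) = -312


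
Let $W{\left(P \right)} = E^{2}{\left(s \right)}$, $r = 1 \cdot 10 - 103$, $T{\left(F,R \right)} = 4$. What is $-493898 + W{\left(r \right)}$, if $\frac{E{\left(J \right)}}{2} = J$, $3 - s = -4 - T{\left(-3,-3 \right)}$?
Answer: $-493414$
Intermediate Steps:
$s = 11$ ($s = 3 - \left(-4 - 4\right) = 3 - -8 = 3 + 8 = 11$)
$E{\left(J \right)} = 2 J$
$r = -93$ ($r = 10 - 103 = -93$)
$W{\left(P \right)} = 484$ ($W{\left(P \right)} = \left(2 \cdot 11\right)^{2} = 22^{2} = 484$)
$-493898 + W{\left(r \right)} = -493898 + 484 = -493414$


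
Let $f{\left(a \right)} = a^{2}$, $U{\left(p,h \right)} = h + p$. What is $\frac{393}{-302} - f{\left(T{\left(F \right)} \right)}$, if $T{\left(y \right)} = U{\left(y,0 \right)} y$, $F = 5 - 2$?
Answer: $- \frac{24855}{302} \approx -82.301$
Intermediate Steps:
$F = 3$
$T{\left(y \right)} = y^{2}$ ($T{\left(y \right)} = \left(0 + y\right) y = y y = y^{2}$)
$\frac{393}{-302} - f{\left(T{\left(F \right)} \right)} = \frac{393}{-302} - \left(3^{2}\right)^{2} = 393 \left(- \frac{1}{302}\right) - 9^{2} = - \frac{393}{302} - 81 = - \frac{24855}{302}$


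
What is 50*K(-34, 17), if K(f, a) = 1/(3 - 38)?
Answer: -10/7 ≈ -1.4286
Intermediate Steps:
K(f, a) = -1/35 (K(f, a) = 1/(-35) = -1/35)
50*K(-34, 17) = 50*(-1/35) = -10/7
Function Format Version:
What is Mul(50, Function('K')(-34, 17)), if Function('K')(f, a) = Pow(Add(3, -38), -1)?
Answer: Rational(-10, 7) ≈ -1.4286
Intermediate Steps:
Function('K')(f, a) = Rational(-1, 35) (Function('K')(f, a) = Pow(-35, -1) = Rational(-1, 35))
Mul(50, Function('K')(-34, 17)) = Mul(50, Rational(-1, 35)) = Rational(-10, 7)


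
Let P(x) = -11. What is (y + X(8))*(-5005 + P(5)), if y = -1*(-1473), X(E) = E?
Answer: -7428696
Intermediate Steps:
y = 1473
(y + X(8))*(-5005 + P(5)) = (1473 + 8)*(-5005 - 11) = 1481*(-5016) = -7428696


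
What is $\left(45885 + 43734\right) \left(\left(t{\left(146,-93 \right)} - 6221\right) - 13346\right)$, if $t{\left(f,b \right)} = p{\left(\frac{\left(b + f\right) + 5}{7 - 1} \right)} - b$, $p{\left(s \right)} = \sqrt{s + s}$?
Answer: $-1745240406 + 29873 \sqrt{174} \approx -1.7448 \cdot 10^{9}$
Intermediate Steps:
$p{\left(s \right)} = \sqrt{2} \sqrt{s}$ ($p{\left(s \right)} = \sqrt{2 s} = \sqrt{2} \sqrt{s}$)
$t{\left(f,b \right)} = - b + \sqrt{2} \sqrt{\frac{5}{6} + \frac{b}{6} + \frac{f}{6}}$ ($t{\left(f,b \right)} = \sqrt{2} \sqrt{\frac{\left(b + f\right) + 5}{7 - 1}} - b = \sqrt{2} \sqrt{\frac{5 + b + f}{6}} - b = \sqrt{2} \sqrt{\left(5 + b + f\right) \frac{1}{6}} - b = \sqrt{2} \sqrt{\frac{5}{6} + \frac{b}{6} + \frac{f}{6}} - b = - b + \sqrt{2} \sqrt{\frac{5}{6} + \frac{b}{6} + \frac{f}{6}}$)
$\left(45885 + 43734\right) \left(\left(t{\left(146,-93 \right)} - 6221\right) - 13346\right) = \left(45885 + 43734\right) \left(\left(\left(\left(-1\right) \left(-93\right) + \frac{\sqrt{15 + 3 \left(-93\right) + 3 \cdot 146}}{3}\right) - 6221\right) - 13346\right) = 89619 \left(\left(\left(93 + \frac{\sqrt{15 - 279 + 438}}{3}\right) - 6221\right) - 13346\right) = 89619 \left(\left(\left(93 + \frac{\sqrt{174}}{3}\right) - 6221\right) - 13346\right) = 89619 \left(\left(-6128 + \frac{\sqrt{174}}{3}\right) - 13346\right) = 89619 \left(-19474 + \frac{\sqrt{174}}{3}\right) = -1745240406 + 29873 \sqrt{174}$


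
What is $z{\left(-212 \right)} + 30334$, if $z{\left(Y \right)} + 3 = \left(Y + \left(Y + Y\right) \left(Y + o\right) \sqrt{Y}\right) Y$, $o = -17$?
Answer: $75275 - 41168704 i \sqrt{53} \approx 75275.0 - 2.9971 \cdot 10^{8} i$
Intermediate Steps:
$z{\left(Y \right)} = -3 + Y \left(Y + 2 Y^{\frac{3}{2}} \left(-17 + Y\right)\right)$ ($z{\left(Y \right)} = -3 + \left(Y + \left(Y + Y\right) \left(Y - 17\right) \sqrt{Y}\right) Y = -3 + \left(Y + 2 Y \left(-17 + Y\right) \sqrt{Y}\right) Y = -3 + \left(Y + 2 Y^{\frac{3}{2}} \left(-17 + Y\right)\right) Y = -3 + Y \left(Y + 2 Y^{\frac{3}{2}} \left(-17 + Y\right)\right)$)
$z{\left(-212 \right)} + 30334 = \left(-3 + \left(-212\right)^{2} - 34 \left(-212\right)^{\frac{5}{2}} + 2 \left(-212\right)^{\frac{7}{2}}\right) + 30334 = \left(-3 + 44944 - 34 \cdot 89888 i \sqrt{53} + 2 \left(- 19056256 i \sqrt{53}\right)\right) + 30334 = \left(-3 + 44944 - 3056192 i \sqrt{53} - 38112512 i \sqrt{53}\right) + 30334 = \left(44941 - 41168704 i \sqrt{53}\right) + 30334 = 75275 - 41168704 i \sqrt{53}$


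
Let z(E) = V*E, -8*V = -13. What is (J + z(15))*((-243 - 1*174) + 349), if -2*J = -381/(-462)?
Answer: -250937/154 ≈ -1629.5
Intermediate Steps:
V = 13/8 (V = -⅛*(-13) = 13/8 ≈ 1.6250)
J = -127/308 (J = -(-381)/(2*(-462)) = -(-381)*(-1)/(2*462) = -½*127/154 = -127/308 ≈ -0.41234)
z(E) = 13*E/8
(J + z(15))*((-243 - 1*174) + 349) = (-127/308 + (13/8)*15)*((-243 - 1*174) + 349) = (-127/308 + 195/8)*((-243 - 174) + 349) = 14761*(-417 + 349)/616 = (14761/616)*(-68) = -250937/154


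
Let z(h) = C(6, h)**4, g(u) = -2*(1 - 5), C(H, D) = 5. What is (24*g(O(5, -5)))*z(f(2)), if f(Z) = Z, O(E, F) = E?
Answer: 120000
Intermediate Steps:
g(u) = 8 (g(u) = -2*(-4) = 8)
z(h) = 625 (z(h) = 5**4 = 625)
(24*g(O(5, -5)))*z(f(2)) = (24*8)*625 = 192*625 = 120000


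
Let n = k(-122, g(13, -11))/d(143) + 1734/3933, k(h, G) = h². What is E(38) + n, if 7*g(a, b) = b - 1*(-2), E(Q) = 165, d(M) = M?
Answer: 50528623/187473 ≈ 269.52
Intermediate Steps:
g(a, b) = 2/7 + b/7 (g(a, b) = (b - 1*(-2))/7 = (b + 2)/7 = (2 + b)/7 = 2/7 + b/7)
n = 19595578/187473 (n = (-122)²/143 + 1734/3933 = 14884*(1/143) + 1734*(1/3933) = 14884/143 + 578/1311 = 19595578/187473 ≈ 104.52)
E(38) + n = 165 + 19595578/187473 = 50528623/187473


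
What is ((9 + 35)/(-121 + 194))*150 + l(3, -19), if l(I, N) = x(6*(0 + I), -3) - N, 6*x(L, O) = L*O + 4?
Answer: 22136/219 ≈ 101.08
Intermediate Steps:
x(L, O) = ⅔ + L*O/6 (x(L, O) = (L*O + 4)/6 = (4 + L*O)/6 = ⅔ + L*O/6)
l(I, N) = ⅔ - N - 3*I (l(I, N) = (⅔ + (⅙)*(6*(0 + I))*(-3)) - N = (⅔ + (⅙)*(6*I)*(-3)) - N = (⅔ - 3*I) - N = ⅔ - N - 3*I)
((9 + 35)/(-121 + 194))*150 + l(3, -19) = ((9 + 35)/(-121 + 194))*150 + (⅔ - 1*(-19) - 3*3) = (44/73)*150 + (⅔ + 19 - 9) = (44*(1/73))*150 + 32/3 = (44/73)*150 + 32/3 = 6600/73 + 32/3 = 22136/219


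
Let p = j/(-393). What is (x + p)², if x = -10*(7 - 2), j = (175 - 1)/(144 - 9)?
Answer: 782000638864/312759225 ≈ 2500.3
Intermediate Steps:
j = 58/45 (j = 174/135 = 174*(1/135) = 58/45 ≈ 1.2889)
x = -50 (x = -10*5 = -50)
p = -58/17685 (p = (58/45)/(-393) = (58/45)*(-1/393) = -58/17685 ≈ -0.0032796)
(x + p)² = (-50 - 58/17685)² = (-884308/17685)² = 782000638864/312759225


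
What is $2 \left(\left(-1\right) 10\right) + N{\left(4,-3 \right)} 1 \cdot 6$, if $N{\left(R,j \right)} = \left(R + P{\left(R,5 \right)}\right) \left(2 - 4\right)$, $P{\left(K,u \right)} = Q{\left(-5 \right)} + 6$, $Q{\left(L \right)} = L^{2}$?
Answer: $-440$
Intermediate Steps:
$P{\left(K,u \right)} = 31$ ($P{\left(K,u \right)} = \left(-5\right)^{2} + 6 = 25 + 6 = 31$)
$N{\left(R,j \right)} = -62 - 2 R$ ($N{\left(R,j \right)} = \left(R + 31\right) \left(2 - 4\right) = \left(31 + R\right) \left(-2\right) = -62 - 2 R$)
$2 \left(\left(-1\right) 10\right) + N{\left(4,-3 \right)} 1 \cdot 6 = 2 \left(\left(-1\right) 10\right) + \left(-62 - 8\right) 1 \cdot 6 = 2 \left(-10\right) + \left(-62 - 8\right) 1 \cdot 6 = -20 + \left(-70\right) 1 \cdot 6 = -20 - 420 = -440$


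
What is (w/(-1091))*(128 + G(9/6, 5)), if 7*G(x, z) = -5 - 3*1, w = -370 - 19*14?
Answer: 564768/7637 ≈ 73.952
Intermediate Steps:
w = -636 (w = -370 - 1*266 = -370 - 266 = -636)
G(x, z) = -8/7 (G(x, z) = (-5 - 3*1)/7 = (-5 - 3)/7 = (⅐)*(-8) = -8/7)
(w/(-1091))*(128 + G(9/6, 5)) = (-636/(-1091))*(128 - 8/7) = -636*(-1/1091)*(888/7) = (636/1091)*(888/7) = 564768/7637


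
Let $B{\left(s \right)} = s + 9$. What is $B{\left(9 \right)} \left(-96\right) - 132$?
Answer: $-1860$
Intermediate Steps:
$B{\left(s \right)} = 9 + s$
$B{\left(9 \right)} \left(-96\right) - 132 = \left(9 + 9\right) \left(-96\right) - 132 = 18 \left(-96\right) - 132 = -1728 - 132 = -1860$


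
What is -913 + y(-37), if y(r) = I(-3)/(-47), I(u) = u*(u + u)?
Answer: -42929/47 ≈ -913.38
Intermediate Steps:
I(u) = 2*u² (I(u) = u*(2*u) = 2*u²)
y(r) = -18/47 (y(r) = (2*(-3)²)/(-47) = (2*9)*(-1/47) = 18*(-1/47) = -18/47)
-913 + y(-37) = -913 - 18/47 = -42929/47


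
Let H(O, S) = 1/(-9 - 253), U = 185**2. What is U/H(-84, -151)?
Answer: -8966950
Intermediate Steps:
U = 34225
H(O, S) = -1/262 (H(O, S) = 1/(-262) = -1/262)
U/H(-84, -151) = 34225/(-1/262) = 34225*(-262) = -8966950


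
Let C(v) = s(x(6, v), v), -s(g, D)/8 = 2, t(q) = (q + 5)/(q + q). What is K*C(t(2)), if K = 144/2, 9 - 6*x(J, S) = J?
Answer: -1152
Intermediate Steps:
t(q) = (5 + q)/(2*q) (t(q) = (5 + q)/((2*q)) = (5 + q)*(1/(2*q)) = (5 + q)/(2*q))
x(J, S) = 3/2 - J/6
s(g, D) = -16 (s(g, D) = -8*2 = -16)
C(v) = -16
K = 72 (K = 144*(½) = 72)
K*C(t(2)) = 72*(-16) = -1152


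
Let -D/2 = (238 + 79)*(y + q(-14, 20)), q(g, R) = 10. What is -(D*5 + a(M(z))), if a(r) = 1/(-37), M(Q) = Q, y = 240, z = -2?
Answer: 29322501/37 ≈ 7.9250e+5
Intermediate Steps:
D = -158500 (D = -2*(238 + 79)*(240 + 10) = -634*250 = -2*79250 = -158500)
a(r) = -1/37
-(D*5 + a(M(z))) = -(-158500*5 - 1/37) = -(-792500 - 1/37) = -1*(-29322501/37) = 29322501/37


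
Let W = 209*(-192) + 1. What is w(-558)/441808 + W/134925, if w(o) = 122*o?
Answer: -6728395979/14902736100 ≈ -0.45149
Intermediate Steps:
W = -40127 (W = -40128 + 1 = -40127)
w(-558)/441808 + W/134925 = (122*(-558))/441808 - 40127/134925 = -68076*1/441808 - 40127*1/134925 = -17019/110452 - 40127/134925 = -6728395979/14902736100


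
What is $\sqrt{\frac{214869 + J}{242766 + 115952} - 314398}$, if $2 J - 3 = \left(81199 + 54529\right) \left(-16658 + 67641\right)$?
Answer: $\frac{i \sqrt{39215086405522517}}{358718} \approx 552.04 i$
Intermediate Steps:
$J = \frac{6919820627}{2}$ ($J = \frac{3}{2} + \frac{\left(81199 + 54529\right) \left(-16658 + 67641\right)}{2} = \frac{3}{2} + \frac{135728 \cdot 50983}{2} = \frac{3}{2} + \frac{1}{2} \cdot 6919820624 = \frac{3}{2} + 3459910312 = \frac{6919820627}{2} \approx 3.4599 \cdot 10^{9}$)
$\sqrt{\frac{214869 + J}{242766 + 115952} - 314398} = \sqrt{\frac{214869 + \frac{6919820627}{2}}{242766 + 115952} - 314398} = \sqrt{\frac{6920250365}{2 \cdot 358718} - 314398} = \sqrt{\frac{6920250365}{2} \cdot \frac{1}{358718} - 314398} = \sqrt{\frac{6920250365}{717436} - 314398} = \sqrt{- \frac{218640193163}{717436}} = \frac{i \sqrt{39215086405522517}}{358718}$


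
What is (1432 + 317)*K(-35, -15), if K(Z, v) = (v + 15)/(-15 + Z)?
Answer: 0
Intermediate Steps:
K(Z, v) = (15 + v)/(-15 + Z)
(1432 + 317)*K(-35, -15) = (1432 + 317)*((15 - 15)/(-15 - 35)) = 1749*(0/(-50)) = 1749*(-1/50*0) = 1749*0 = 0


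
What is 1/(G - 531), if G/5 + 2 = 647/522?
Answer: -522/279167 ≈ -0.0018698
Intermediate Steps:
G = -1985/522 (G = -10 + 5*(647/522) = -10 + 3235/522 = -1985/522 ≈ -3.8027)
1/(G - 531) = 1/(-1985/522 - 531) = 1/(-279167/522) = -522/279167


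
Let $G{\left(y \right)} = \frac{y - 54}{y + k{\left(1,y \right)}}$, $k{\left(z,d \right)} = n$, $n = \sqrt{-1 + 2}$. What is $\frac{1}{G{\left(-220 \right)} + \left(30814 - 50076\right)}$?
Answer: $- \frac{219}{4218104} \approx -5.1919 \cdot 10^{-5}$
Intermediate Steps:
$n = 1$ ($n = \sqrt{1} = 1$)
$k{\left(z,d \right)} = 1$
$G{\left(y \right)} = \frac{-54 + y}{1 + y}$ ($G{\left(y \right)} = \frac{y - 54}{y + 1} = \frac{-54 + y}{1 + y}$)
$\frac{1}{G{\left(-220 \right)} + \left(30814 - 50076\right)} = \frac{1}{\frac{-54 - 220}{1 - 220} + \left(30814 - 50076\right)} = \frac{1}{\frac{1}{-219} \left(-274\right) - 19262} = \frac{1}{\left(- \frac{1}{219}\right) \left(-274\right) - 19262} = \frac{1}{\frac{274}{219} - 19262} = \frac{1}{- \frac{4218104}{219}} = - \frac{219}{4218104}$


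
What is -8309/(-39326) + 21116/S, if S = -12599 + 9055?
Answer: -7151435/1244387 ≈ -5.7470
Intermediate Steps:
S = -3544
-8309/(-39326) + 21116/S = -8309/(-39326) + 21116/(-3544) = -8309*(-1/39326) + 21116*(-1/3544) = 1187/5618 - 5279/886 = -7151435/1244387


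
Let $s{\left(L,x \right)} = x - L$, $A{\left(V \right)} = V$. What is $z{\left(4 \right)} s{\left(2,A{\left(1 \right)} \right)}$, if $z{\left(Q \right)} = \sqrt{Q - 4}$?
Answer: $0$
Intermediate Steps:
$z{\left(Q \right)} = \sqrt{-4 + Q}$
$z{\left(4 \right)} s{\left(2,A{\left(1 \right)} \right)} = \sqrt{-4 + 4} \left(1 - 2\right) = \sqrt{0} \left(1 - 2\right) = 0 \left(-1\right) = 0$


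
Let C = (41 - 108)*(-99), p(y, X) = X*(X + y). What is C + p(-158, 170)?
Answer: 8673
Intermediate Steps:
C = 6633 (C = -67*(-99) = 6633)
C + p(-158, 170) = 6633 + 170*(170 - 158) = 6633 + 170*12 = 6633 + 2040 = 8673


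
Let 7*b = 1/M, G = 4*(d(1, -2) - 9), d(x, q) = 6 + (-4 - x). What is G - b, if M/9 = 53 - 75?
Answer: -44351/1386 ≈ -31.999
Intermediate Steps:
M = -198 (M = 9*(53 - 75) = 9*(-22) = -198)
d(x, q) = 2 - x
G = -32 (G = 4*((2 - 1*1) - 9) = 4*((2 - 1) - 9) = 4*(1 - 9) = 4*(-8) = -32)
b = -1/1386 (b = (⅐)/(-198) = (⅐)*(-1/198) = -1/1386 ≈ -0.00072150)
G - b = -32 - 1*(-1/1386) = -32 + 1/1386 = -44351/1386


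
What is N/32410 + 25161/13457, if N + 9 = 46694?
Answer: 288741611/87228274 ≈ 3.3102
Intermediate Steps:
N = 46685 (N = -9 + 46694 = 46685)
N/32410 + 25161/13457 = 46685/32410 + 25161/13457 = 46685*(1/32410) + 25161*(1/13457) = 9337/6482 + 25161/13457 = 288741611/87228274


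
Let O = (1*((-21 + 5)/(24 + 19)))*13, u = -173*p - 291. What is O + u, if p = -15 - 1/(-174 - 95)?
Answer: 26586977/11567 ≈ 2298.5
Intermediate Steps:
p = -4034/269 (p = -15 - 1/(-269) = -15 - 1*(-1/269) = -15 + 1/269 = -4034/269 ≈ -14.996)
u = 619603/269 (u = -173*(-4034/269) - 291 = 697882/269 - 291 = 619603/269 ≈ 2303.4)
O = -208/43 (O = (1*(-16/43))*13 = -16/43*13 = -208/43 ≈ -4.8372)
O + u = -208/43 + 619603/269 = 26586977/11567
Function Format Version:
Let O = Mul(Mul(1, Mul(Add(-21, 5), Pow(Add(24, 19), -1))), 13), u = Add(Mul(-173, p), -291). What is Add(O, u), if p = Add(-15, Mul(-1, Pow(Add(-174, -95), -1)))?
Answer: Rational(26586977, 11567) ≈ 2298.5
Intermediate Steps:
p = Rational(-4034, 269) (p = Add(-15, Mul(-1, Pow(-269, -1))) = Add(-15, Mul(-1, Rational(-1, 269))) = Add(-15, Rational(1, 269)) = Rational(-4034, 269) ≈ -14.996)
u = Rational(619603, 269) (u = Add(Mul(-173, Rational(-4034, 269)), -291) = Add(Rational(697882, 269), -291) = Rational(619603, 269) ≈ 2303.4)
O = Rational(-208, 43) (O = Mul(Mul(1, Mul(-16, Pow(43, -1))), 13) = Mul(Mul(1, Mul(-16, Rational(1, 43))), 13) = Mul(Mul(1, Rational(-16, 43)), 13) = Mul(Rational(-16, 43), 13) = Rational(-208, 43) ≈ -4.8372)
Add(O, u) = Add(Rational(-208, 43), Rational(619603, 269)) = Rational(26586977, 11567)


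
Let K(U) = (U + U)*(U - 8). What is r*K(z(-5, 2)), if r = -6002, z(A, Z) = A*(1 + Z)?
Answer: -4141380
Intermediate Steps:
K(U) = 2*U*(-8 + U) (K(U) = (2*U)*(-8 + U) = 2*U*(-8 + U))
r*K(z(-5, 2)) = -12004*(-5*(1 + 2))*(-8 - 5*(1 + 2)) = -12004*(-5*3)*(-8 - 5*3) = -12004*(-15)*(-8 - 15) = -12004*(-15)*(-23) = -6002*690 = -4141380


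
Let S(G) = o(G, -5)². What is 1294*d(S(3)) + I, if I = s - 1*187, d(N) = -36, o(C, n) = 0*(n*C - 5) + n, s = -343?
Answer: -47114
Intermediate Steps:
o(C, n) = n (o(C, n) = 0*(C*n - 5) + n = 0*(-5 + C*n) + n = 0 + n = n)
S(G) = 25 (S(G) = (-5)² = 25)
I = -530 (I = -343 - 1*187 = -343 - 187 = -530)
1294*d(S(3)) + I = 1294*(-36) - 530 = -46584 - 530 = -47114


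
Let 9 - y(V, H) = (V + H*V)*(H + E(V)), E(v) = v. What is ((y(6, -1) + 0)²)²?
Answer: 6561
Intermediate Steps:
y(V, H) = 9 - (H + V)*(V + H*V) (y(V, H) = 9 - (V + H*V)*(H + V) = 9 - (H + V)*(V + H*V))
((y(6, -1) + 0)²)² = (((9 - 1*6² - 1*(-1)*6 - 1*(-1)*6² - 1*6*(-1)²) + 0)²)² = (((9 - 1*36 + 6 - 1*(-1)*36 - 1*6*1) + 0)²)² = (((9 - 36 + 6 + 36 - 6) + 0)²)² = ((9 + 0)²)² = (9²)² = 81² = 6561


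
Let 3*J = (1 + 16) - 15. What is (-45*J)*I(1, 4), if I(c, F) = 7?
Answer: -210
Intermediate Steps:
J = 2/3 (J = ((1 + 16) - 15)/3 = (17 - 15)/3 = (1/3)*2 = 2/3 ≈ 0.66667)
(-45*J)*I(1, 4) = -45*2/3*7 = -30*7 = -210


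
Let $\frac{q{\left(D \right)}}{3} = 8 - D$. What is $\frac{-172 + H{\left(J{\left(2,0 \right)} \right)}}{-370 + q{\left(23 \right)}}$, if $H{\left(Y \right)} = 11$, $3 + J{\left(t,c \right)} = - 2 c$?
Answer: $\frac{161}{415} \approx 0.38795$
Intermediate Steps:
$J{\left(t,c \right)} = -3 - 2 c$
$q{\left(D \right)} = 24 - 3 D$ ($q{\left(D \right)} = 3 \left(8 - D\right) = 24 - 3 D$)
$\frac{-172 + H{\left(J{\left(2,0 \right)} \right)}}{-370 + q{\left(23 \right)}} = \frac{-172 + 11}{-370 + \left(24 - 69\right)} = - \frac{161}{-370 + \left(24 - 69\right)} = - \frac{161}{-370 - 45} = - \frac{161}{-415} = \left(-161\right) \left(- \frac{1}{415}\right) = \frac{161}{415}$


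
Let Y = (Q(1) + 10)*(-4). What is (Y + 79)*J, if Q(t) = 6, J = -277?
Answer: -4155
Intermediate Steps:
Y = -64 (Y = (6 + 10)*(-4) = 16*(-4) = -64)
(Y + 79)*J = (-64 + 79)*(-277) = 15*(-277) = -4155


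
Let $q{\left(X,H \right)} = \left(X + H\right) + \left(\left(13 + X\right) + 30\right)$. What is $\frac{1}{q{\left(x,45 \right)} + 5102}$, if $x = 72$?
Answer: $\frac{1}{5334} \approx 0.00018748$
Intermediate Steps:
$q{\left(X,H \right)} = 43 + H + 2 X$ ($q{\left(X,H \right)} = \left(H + X\right) + \left(43 + X\right) = 43 + H + 2 X$)
$\frac{1}{q{\left(x,45 \right)} + 5102} = \frac{1}{\left(43 + 45 + 2 \cdot 72\right) + 5102} = \frac{1}{\left(43 + 45 + 144\right) + 5102} = \frac{1}{232 + 5102} = \frac{1}{5334}$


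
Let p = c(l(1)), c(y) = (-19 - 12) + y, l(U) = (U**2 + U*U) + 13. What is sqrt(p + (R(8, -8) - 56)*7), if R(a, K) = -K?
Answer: 4*I*sqrt(22) ≈ 18.762*I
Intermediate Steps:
l(U) = 13 + 2*U**2 (l(U) = (U**2 + U**2) + 13 = 2*U**2 + 13 = 13 + 2*U**2)
c(y) = -31 + y
p = -16 (p = -31 + (13 + 2*1**2) = -31 + (13 + 2*1) = -31 + (13 + 2) = -31 + 15 = -16)
sqrt(p + (R(8, -8) - 56)*7) = sqrt(-16 + (-1*(-8) - 56)*7) = sqrt(-16 + (8 - 56)*7) = sqrt(-16 - 48*7) = sqrt(-16 - 336) = sqrt(-352) = 4*I*sqrt(22)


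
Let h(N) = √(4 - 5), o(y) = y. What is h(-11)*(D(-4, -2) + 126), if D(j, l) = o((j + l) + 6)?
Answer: 126*I ≈ 126.0*I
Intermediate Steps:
h(N) = I (h(N) = √(-1) = I)
D(j, l) = 6 + j + l (D(j, l) = (j + l) + 6 = 6 + j + l)
h(-11)*(D(-4, -2) + 126) = I*((6 - 4 - 2) + 126) = I*(0 + 126) = I*126 = 126*I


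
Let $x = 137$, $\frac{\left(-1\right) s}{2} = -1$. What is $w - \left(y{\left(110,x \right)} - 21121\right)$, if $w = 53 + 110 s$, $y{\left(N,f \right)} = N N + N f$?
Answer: $-5776$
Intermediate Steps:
$s = 2$ ($s = \left(-2\right) \left(-1\right) = 2$)
$y{\left(N,f \right)} = N^{2} + N f$
$w = 273$ ($w = 53 + 110 \cdot 2 = 53 + 220 = 273$)
$w - \left(y{\left(110,x \right)} - 21121\right) = 273 - \left(110 \left(110 + 137\right) - 21121\right) = 273 - \left(110 \cdot 247 - 21121\right) = 273 - \left(27170 - 21121\right) = 273 - 6049 = -5776$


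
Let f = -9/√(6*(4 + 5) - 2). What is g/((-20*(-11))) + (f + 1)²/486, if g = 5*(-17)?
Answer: -105943/277992 - √13/702 ≈ -0.38624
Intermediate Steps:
f = -9*√13/26 (f = -9/√(6*9 - 2) = -9/√(54 - 2) = -9*√13/26 ≈ -1.2481)
g = -85
g/((-20*(-11))) + (f + 1)²/486 = -85/((-20*(-11))) + (-9*√13/26 + 1)²/486 = -85/220 + (1 - 9*√13/26)²*(1/486) = -85*1/220 + (1 - 9*√13/26)²/486 = -17/44 + (1 - 9*√13/26)²/486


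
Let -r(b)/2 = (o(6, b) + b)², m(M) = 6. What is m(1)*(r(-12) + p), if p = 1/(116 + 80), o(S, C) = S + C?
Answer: -381021/98 ≈ -3888.0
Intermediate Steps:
o(S, C) = C + S
p = 1/196 ≈ 0.0051020
r(b) = -2*(6 + 2*b)² (r(b) = -2*((b + 6) + b)² = -2*((6 + b) + b)² = -2*(6 + 2*b)²)
m(1)*(r(-12) + p) = 6*(-8*(3 - 12)² + 1/196) = 6*(-8*(-9)² + 1/196) = 6*(-8*81 + 1/196) = 6*(-648 + 1/196) = 6*(-127007/196) = -381021/98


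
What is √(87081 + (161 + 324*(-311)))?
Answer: I*√13522 ≈ 116.28*I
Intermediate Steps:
√(87081 + (161 + 324*(-311))) = √(87081 + (161 - 100764)) = √(87081 - 100603) = √(-13522) = I*√13522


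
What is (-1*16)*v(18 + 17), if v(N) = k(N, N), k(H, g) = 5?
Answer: -80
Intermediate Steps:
v(N) = 5
(-1*16)*v(18 + 17) = -1*16*5 = -16*5 = -80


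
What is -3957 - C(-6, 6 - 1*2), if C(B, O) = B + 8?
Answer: -3959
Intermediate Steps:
C(B, O) = 8 + B
-3957 - C(-6, 6 - 1*2) = -3957 - (8 - 6) = -3957 - 1*2 = -3957 - 2 = -3959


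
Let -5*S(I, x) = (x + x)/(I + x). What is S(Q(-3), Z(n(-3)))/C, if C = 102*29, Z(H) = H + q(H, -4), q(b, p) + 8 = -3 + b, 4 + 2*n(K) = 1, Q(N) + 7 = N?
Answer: -7/88740 ≈ -7.8882e-5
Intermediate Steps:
Q(N) = -7 + N
n(K) = -3/2 (n(K) = -2 + (½)*1 = -2 + ½ = -3/2)
q(b, p) = -11 + b (q(b, p) = -8 + (-3 + b) = -11 + b)
Z(H) = -11 + 2*H (Z(H) = H + (-11 + H) = -11 + 2*H)
S(I, x) = -2*x/(5*(I + x)) (S(I, x) = -(x + x)/(5*(I + x)) = -2*x/(5*(I + x)))
C = 2958
S(Q(-3), Z(n(-3)))/C = -2*(-11 + 2*(-3/2))/(5*(-7 - 3) + 5*(-11 + 2*(-3/2)))/2958 = -2*(-11 - 3)/(5*(-10) + 5*(-11 - 3))*(1/2958) = -2*(-14)/(-50 + 5*(-14))*(1/2958) = -2*(-14)/(-50 - 70)*(1/2958) = -2*(-14)/(-120)*(1/2958) = -2*(-14)*(-1/120)*(1/2958) = -7/30*1/2958 = -7/88740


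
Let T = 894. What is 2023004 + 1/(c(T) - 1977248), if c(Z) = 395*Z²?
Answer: 634658781239889/313720972 ≈ 2.0230e+6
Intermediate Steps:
2023004 + 1/(c(T) - 1977248) = 2023004 + 1/(395*894² - 1977248) = 2023004 + 1/(395*799236 - 1977248) = 2023004 + 1/(315698220 - 1977248) = 2023004 + 1/313720972 = 634658781239889/313720972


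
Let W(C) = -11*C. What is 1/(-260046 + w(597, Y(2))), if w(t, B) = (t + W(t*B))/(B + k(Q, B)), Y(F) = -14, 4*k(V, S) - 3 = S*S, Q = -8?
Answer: -143/36816438 ≈ -3.8841e-6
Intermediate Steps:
k(V, S) = ¾ + S²/4 (k(V, S) = ¾ + (S*S)/4 = ¾ + S²/4)
w(t, B) = (t - 11*B*t)/(¾ + B + B²/4) (w(t, B) = (t - 11*t*B)/(B + (¾ + B²/4)) = (t - 11*B*t)/(¾ + B + B²/4))
1/(-260046 + w(597, Y(2))) = 1/(-260046 + 4*597*(1 - 11*(-14))/(3 + (-14)² + 4*(-14))) = 1/(-260046 + 4*597*(1 + 154)/(3 + 196 - 56)) = 1/(-260046 + 4*597*155/143) = 1/(-260046 + 4*597*(1/143)*155) = 1/(-260046 + 370140/143) = 1/(-36816438/143) = -143/36816438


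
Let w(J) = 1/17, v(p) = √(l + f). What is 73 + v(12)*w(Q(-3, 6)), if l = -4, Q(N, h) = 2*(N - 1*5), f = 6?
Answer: 73 + √2/17 ≈ 73.083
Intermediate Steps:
Q(N, h) = -10 + 2*N (Q(N, h) = 2*(N - 5) = 2*(-5 + N) = -10 + 2*N)
v(p) = √2 (v(p) = √(-4 + 6) = √2)
w(J) = 1/17
73 + v(12)*w(Q(-3, 6)) = 73 + √2*(1/17) = 73 + √2/17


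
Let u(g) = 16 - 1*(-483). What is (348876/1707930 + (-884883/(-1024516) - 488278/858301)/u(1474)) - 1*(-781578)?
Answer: 32540851382449801232058283/41634798898101651340 ≈ 7.8158e+5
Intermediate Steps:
u(g) = 499 (u(g) = 16 + 483 = 499)
(348876/1707930 + (-884883/(-1024516) - 488278/858301)/u(1474)) - 1*(-781578) = (348876/1707930 + (-884883/(-1024516) - 488278/858301)/499) - 1*(-781578) = (348876*(1/1707930) + (-884883*(-1/1024516) - 488278*1/858301)*(1/499)) + 781578 = (19382/94885 + (884883/1024516 - 488278/858301)*(1/499)) + 781578 = (19382/94885 + (259247340335/879343107316)*(1/499)) + 781578 = (19382/94885 + 259247340335/438792210550684) + 781578 = 8529269308781043763/41634798898101651340 + 781578 = 32540851382449801232058283/41634798898101651340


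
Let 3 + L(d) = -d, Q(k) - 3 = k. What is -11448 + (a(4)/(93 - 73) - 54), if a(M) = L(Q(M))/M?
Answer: -92017/8 ≈ -11502.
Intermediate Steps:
Q(k) = 3 + k
L(d) = -3 - d
a(M) = (-6 - M)/M (a(M) = (-3 - (3 + M))/M = (-3 + (-3 - M))/M = (-6 - M)/M)
-11448 + (a(4)/(93 - 73) - 54) = -11448 + (((-6 - 1*4)/4)/(93 - 73) - 54) = -11448 + (((-6 - 4)/4)/20 - 54) = -11448 + (((¼)*(-10))*(1/20) - 54) = -11448 + (-5/2*1/20 - 54) = -11448 + (-⅛ - 54) = -11448 - 433/8 = -92017/8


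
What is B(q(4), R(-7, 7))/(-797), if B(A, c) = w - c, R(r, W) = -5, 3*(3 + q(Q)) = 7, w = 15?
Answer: -20/797 ≈ -0.025094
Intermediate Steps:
q(Q) = -⅔ (q(Q) = -3 + (⅓)*7 = -3 + 7/3 = -⅔)
B(A, c) = 15 - c
B(q(4), R(-7, 7))/(-797) = (15 - 1*(-5))/(-797) = (15 + 5)*(-1/797) = 20*(-1/797) = -20/797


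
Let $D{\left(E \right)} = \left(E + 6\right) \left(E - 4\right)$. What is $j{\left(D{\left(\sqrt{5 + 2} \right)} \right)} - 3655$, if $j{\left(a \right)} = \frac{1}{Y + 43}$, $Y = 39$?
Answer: $- \frac{299709}{82} \approx -3655.0$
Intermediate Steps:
$D{\left(E \right)} = \left(-4 + E\right) \left(6 + E\right)$ ($D{\left(E \right)} = \left(6 + E\right) \left(-4 + E\right) = \left(-4 + E\right) \left(6 + E\right)$)
$j{\left(a \right)} = \frac{1}{82}$ ($j{\left(a \right)} = \frac{1}{39 + 43} = \frac{1}{82}$)
$j{\left(D{\left(\sqrt{5 + 2} \right)} \right)} - 3655 = \frac{1}{82} - 3655 = - \frac{299709}{82}$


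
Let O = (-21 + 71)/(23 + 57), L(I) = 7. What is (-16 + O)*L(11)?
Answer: -861/8 ≈ -107.63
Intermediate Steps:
O = 5/8 (O = 50/80 = 50*(1/80) = 5/8 ≈ 0.62500)
(-16 + O)*L(11) = (-16 + 5/8)*7 = -123/8*7 = -861/8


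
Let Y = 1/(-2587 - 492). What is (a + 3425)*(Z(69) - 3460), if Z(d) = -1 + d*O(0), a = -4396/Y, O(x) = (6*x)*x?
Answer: -46857471849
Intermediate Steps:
O(x) = 6*x²
Y = -1/3079 (Y = 1/(-3079) = -1/3079 ≈ -0.00032478)
a = 13535284 (a = -4396/(-1/3079) = -4396*(-3079) = 13535284)
Z(d) = -1 (Z(d) = -1 + d*(6*0²) = -1 + d*(6*0) = -1 + d*0 = -1 + 0 = -1)
(a + 3425)*(Z(69) - 3460) = (13535284 + 3425)*(-1 - 3460) = 13538709*(-3461) = -46857471849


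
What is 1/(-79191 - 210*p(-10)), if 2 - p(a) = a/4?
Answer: -1/80136 ≈ -1.2479e-5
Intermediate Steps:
p(a) = 2 - a/4
1/(-79191 - 210*p(-10)) = 1/(-79191 - 210*(2 - 1/4*(-10))) = 1/(-79191 - 210*(2 + 5/2)) = 1/(-79191 - 210*9/2) = 1/(-79191 - 945) = 1/(-80136) = -1/80136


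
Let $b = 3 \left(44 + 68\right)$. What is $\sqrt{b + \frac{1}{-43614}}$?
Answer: $\frac{\sqrt{71014752338}}{14538} \approx 18.33$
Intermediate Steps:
$b = 336$ ($b = 3 \cdot 112 = 336$)
$\sqrt{b + \frac{1}{-43614}} = \sqrt{336 + \frac{1}{-43614}} = \sqrt{336 - \frac{1}{43614}} = \sqrt{\frac{14654303}{43614}} = \frac{\sqrt{71014752338}}{14538}$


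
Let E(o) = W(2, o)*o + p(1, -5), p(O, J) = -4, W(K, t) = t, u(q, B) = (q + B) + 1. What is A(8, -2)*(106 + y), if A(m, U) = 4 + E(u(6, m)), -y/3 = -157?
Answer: 129825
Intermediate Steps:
u(q, B) = 1 + B + q (u(q, B) = (B + q) + 1 = 1 + B + q)
E(o) = -4 + o**2 (E(o) = o*o - 4 = o**2 - 4 = -4 + o**2)
y = 471 (y = -3*(-157) = 471)
A(m, U) = (7 + m)**2 (A(m, U) = 4 + (-4 + (1 + m + 6)**2) = 4 + (-4 + (7 + m)**2) = (7 + m)**2)
A(8, -2)*(106 + y) = (7 + 8)**2*(106 + 471) = 15**2*577 = 225*577 = 129825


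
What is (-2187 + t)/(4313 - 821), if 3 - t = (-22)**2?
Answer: -667/873 ≈ -0.76403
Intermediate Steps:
t = -481 (t = 3 - 1*(-22)**2 = 3 - 1*484 = 3 - 484 = -481)
(-2187 + t)/(4313 - 821) = (-2187 - 481)/(4313 - 821) = -2668/3492 = -2668*1/3492 = -667/873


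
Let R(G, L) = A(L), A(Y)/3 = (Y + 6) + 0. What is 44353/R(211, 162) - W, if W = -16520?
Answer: 8370433/504 ≈ 16608.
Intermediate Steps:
A(Y) = 18 + 3*Y (A(Y) = 3*((Y + 6) + 0) = 3*((6 + Y) + 0) = 3*(6 + Y) = 18 + 3*Y)
R(G, L) = 18 + 3*L
44353/R(211, 162) - W = 44353/(18 + 3*162) - 1*(-16520) = 44353/(18 + 486) + 16520 = 44353/504 + 16520 = 8370433/504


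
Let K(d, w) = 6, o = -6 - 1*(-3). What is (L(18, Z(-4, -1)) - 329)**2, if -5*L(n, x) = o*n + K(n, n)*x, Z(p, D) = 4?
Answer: 104329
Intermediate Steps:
o = -3 (o = -6 + 3 = -3)
L(n, x) = -6*x/5 + 3*n/5 (L(n, x) = -(-3*n + 6*x)/5 = -6*x/5 + 3*n/5)
(L(18, Z(-4, -1)) - 329)**2 = ((-6/5*4 + (3/5)*18) - 329)**2 = ((-24/5 + 54/5) - 329)**2 = (6 - 329)**2 = (-323)**2 = 104329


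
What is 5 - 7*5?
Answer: -30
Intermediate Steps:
5 - 7*5 = 5 - 35 = -30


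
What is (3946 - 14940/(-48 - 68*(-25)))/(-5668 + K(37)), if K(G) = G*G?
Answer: -1625963/1775487 ≈ -0.91578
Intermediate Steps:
K(G) = G²
(3946 - 14940/(-48 - 68*(-25)))/(-5668 + K(37)) = (3946 - 14940/(-48 - 68*(-25)))/(-5668 + 37²) = (3946 - 14940/(-48 + 1700))/(-5668 + 1369) = (3946 - 14940/1652)/(-4299) = (3946 - 14940*1/1652)*(-1/4299) = (3946 - 3735/413)*(-1/4299) = (1625963/413)*(-1/4299) = -1625963/1775487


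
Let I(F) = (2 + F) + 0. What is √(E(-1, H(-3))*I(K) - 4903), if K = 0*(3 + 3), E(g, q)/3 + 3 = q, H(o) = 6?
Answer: I*√4885 ≈ 69.893*I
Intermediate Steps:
E(g, q) = -9 + 3*q
K = 0 (K = 0*6 = 0)
I(F) = 2 + F
√(E(-1, H(-3))*I(K) - 4903) = √((-9 + 3*6)*(2 + 0) - 4903) = √((-9 + 18)*2 - 4903) = √(9*2 - 4903) = √(18 - 4903) = √(-4885) = I*√4885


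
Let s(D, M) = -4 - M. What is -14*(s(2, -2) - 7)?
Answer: 126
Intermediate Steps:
-14*(s(2, -2) - 7) = -14*((-4 - 1*(-2)) - 7) = -14*((-4 + 2) - 7) = -14*(-2 - 7) = -14*(-9) = 126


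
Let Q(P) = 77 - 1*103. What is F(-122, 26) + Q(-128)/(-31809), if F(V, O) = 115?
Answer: 3658061/31809 ≈ 115.00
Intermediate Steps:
Q(P) = -26 (Q(P) = 77 - 103 = -26)
F(-122, 26) + Q(-128)/(-31809) = 115 - 26/(-31809) = 115 - 26*(-1/31809) = 115 + 26/31809 = 3658061/31809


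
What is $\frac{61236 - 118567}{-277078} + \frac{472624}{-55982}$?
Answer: $- \frac{63872104315}{7755690298} \approx -8.2355$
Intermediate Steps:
$\frac{61236 - 118567}{-277078} + \frac{472624}{-55982} = \left(-57331\right) \left(- \frac{1}{277078}\right) + 472624 \left(- \frac{1}{55982}\right) = \frac{57331}{277078} - \frac{236312}{27991} = - \frac{63872104315}{7755690298}$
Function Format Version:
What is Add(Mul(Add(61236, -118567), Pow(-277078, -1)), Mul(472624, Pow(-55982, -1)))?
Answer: Rational(-63872104315, 7755690298) ≈ -8.2355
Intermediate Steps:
Add(Mul(Add(61236, -118567), Pow(-277078, -1)), Mul(472624, Pow(-55982, -1))) = Add(Mul(-57331, Rational(-1, 277078)), Mul(472624, Rational(-1, 55982))) = Add(Rational(57331, 277078), Rational(-236312, 27991)) = Rational(-63872104315, 7755690298)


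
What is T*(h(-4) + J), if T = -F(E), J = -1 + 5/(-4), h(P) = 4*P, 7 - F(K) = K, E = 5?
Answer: 73/2 ≈ 36.500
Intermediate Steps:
F(K) = 7 - K
J = -9/4 (J = -1 + 5*(-1/4) = -1 - 5/4 = -9/4 ≈ -2.2500)
T = -2 (T = -(7 - 1*5) = -(7 - 5) = -1*2 = -2)
T*(h(-4) + J) = -2*(4*(-4) - 9/4) = -2*(-16 - 9/4) = -2*(-73/4) = 73/2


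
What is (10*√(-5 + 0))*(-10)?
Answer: -100*I*√5 ≈ -223.61*I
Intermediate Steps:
(10*√(-5 + 0))*(-10) = (10*√(-5))*(-10) = (10*(I*√5))*(-10) = (10*I*√5)*(-10) = -100*I*√5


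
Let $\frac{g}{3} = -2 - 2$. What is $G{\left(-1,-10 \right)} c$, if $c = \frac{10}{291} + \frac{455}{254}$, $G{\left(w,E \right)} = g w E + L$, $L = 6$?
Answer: $- \frac{2563955}{12319} \approx -208.13$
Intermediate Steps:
$g = -12$ ($g = 3 \left(-2 - 2\right) = 3 \left(-4\right) = -12$)
$G{\left(w,E \right)} = 6 - 12 E w$ ($G{\left(w,E \right)} = - 12 w E + 6 = - 12 E w + 6 = 6 - 12 E w$)
$c = \frac{134945}{73914}$ ($c = 10 \cdot \frac{1}{291} + 455 \cdot \frac{1}{254} = \frac{10}{291} + \frac{455}{254} = \frac{134945}{73914} \approx 1.8257$)
$G{\left(-1,-10 \right)} c = \left(6 - \left(-120\right) \left(-1\right)\right) \frac{134945}{73914} = \left(6 - 120\right) \frac{134945}{73914} = \left(-114\right) \frac{134945}{73914} = - \frac{2563955}{12319}$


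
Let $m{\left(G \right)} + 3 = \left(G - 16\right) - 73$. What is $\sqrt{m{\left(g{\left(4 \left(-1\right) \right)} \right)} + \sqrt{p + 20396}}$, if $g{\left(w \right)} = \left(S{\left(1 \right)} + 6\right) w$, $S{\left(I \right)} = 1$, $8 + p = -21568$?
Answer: $\sqrt{-120 + 2 i \sqrt{295}} \approx 1.5524 + 11.064 i$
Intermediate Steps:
$p = -21576$ ($p = -8 - 21568 = -21576$)
$g{\left(w \right)} = 7 w$ ($g{\left(w \right)} = \left(1 + 6\right) w = 7 w$)
$m{\left(G \right)} = -92 + G$ ($m{\left(G \right)} = -3 + \left(\left(G - 16\right) - 73\right) = -3 + \left(\left(-16 + G\right) - 73\right) = -3 + \left(-89 + G\right) = -92 + G$)
$\sqrt{m{\left(g{\left(4 \left(-1\right) \right)} \right)} + \sqrt{p + 20396}} = \sqrt{\left(-92 + 7 \cdot 4 \left(-1\right)\right) + \sqrt{-21576 + 20396}} = \sqrt{\left(-92 + 7 \left(-4\right)\right) + \sqrt{-1180}} = \sqrt{\left(-92 - 28\right) + 2 i \sqrt{295}} = \sqrt{-120 + 2 i \sqrt{295}}$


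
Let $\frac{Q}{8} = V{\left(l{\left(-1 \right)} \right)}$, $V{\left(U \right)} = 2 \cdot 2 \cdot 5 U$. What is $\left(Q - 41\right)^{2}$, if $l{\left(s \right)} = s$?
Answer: $40401$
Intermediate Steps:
$V{\left(U \right)} = 20 U$ ($V{\left(U \right)} = 4 \cdot 5 U = 20 U$)
$Q = -160$ ($Q = 8 \cdot 20 \left(-1\right) = 8 \left(-20\right) = -160$)
$\left(Q - 41\right)^{2} = \left(-160 - 41\right)^{2} = \left(-201\right)^{2} = 40401$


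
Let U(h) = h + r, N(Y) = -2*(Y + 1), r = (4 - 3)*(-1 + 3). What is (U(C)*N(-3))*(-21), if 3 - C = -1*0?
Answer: -420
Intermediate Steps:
r = 2 (r = 1*2 = 2)
C = 3 (C = 3 - (-1)*0 = 3 - 1*0 = 3 + 0 = 3)
N(Y) = -2 - 2*Y (N(Y) = -2*(1 + Y) = -2 - 2*Y)
U(h) = 2 + h (U(h) = h + 2 = 2 + h)
(U(C)*N(-3))*(-21) = ((2 + 3)*(-2 - 2*(-3)))*(-21) = (5*(-2 + 6))*(-21) = (5*4)*(-21) = 20*(-21) = -420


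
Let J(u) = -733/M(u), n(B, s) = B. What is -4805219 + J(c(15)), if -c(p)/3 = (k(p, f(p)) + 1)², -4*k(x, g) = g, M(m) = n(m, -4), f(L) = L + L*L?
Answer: -50180901284/10443 ≈ -4.8052e+6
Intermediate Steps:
f(L) = L + L²
M(m) = m
k(x, g) = -g/4
c(p) = -3*(1 - p*(1 + p)/4)² (c(p) = -3*(-p*(1 + p)/4 + 1)² = -3*(1 - p*(1 + p)/4)²)
J(u) = -733/u
-4805219 + J(c(15)) = -4805219 - 733*(-16/(3*(-4 + 15*(1 + 15))²)) = -4805219 - 733*(-16/(3*(-4 + 15*16)²)) = -4805219 - 733*(-16/(3*(-4 + 240)²)) = -4805219 - 733/((-3/16*236²)) = -4805219 - 733/((-3/16*55696)) = -4805219 - 733/(-10443) = -4805219 - 733*(-1/10443) = -4805219 + 733/10443 = -50180901284/10443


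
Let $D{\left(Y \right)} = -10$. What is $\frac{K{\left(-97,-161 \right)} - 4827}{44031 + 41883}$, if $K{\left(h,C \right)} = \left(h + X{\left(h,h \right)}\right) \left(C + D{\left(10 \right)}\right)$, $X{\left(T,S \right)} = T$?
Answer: $\frac{9449}{28638} \approx 0.32995$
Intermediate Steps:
$K{\left(h,C \right)} = 2 h \left(-10 + C\right)$ ($K{\left(h,C \right)} = \left(h + h\right) \left(C - 10\right) = 2 h \left(-10 + C\right)$)
$\frac{K{\left(-97,-161 \right)} - 4827}{44031 + 41883} = \frac{2 \left(-97\right) \left(-10 - 161\right) - 4827}{44031 + 41883} = \frac{2 \left(-97\right) \left(-171\right) - 4827}{85914} = \left(33174 - 4827\right) \frac{1}{85914} = 28347 \cdot \frac{1}{85914} = \frac{9449}{28638}$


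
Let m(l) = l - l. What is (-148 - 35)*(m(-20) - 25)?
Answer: 4575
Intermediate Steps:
m(l) = 0
(-148 - 35)*(m(-20) - 25) = (-148 - 35)*(0 - 25) = -183*(-25) = 4575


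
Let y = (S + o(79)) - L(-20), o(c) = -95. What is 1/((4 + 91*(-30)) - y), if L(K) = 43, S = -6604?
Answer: 1/4016 ≈ 0.00024900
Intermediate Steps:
y = -6742 (y = (-6604 - 95) - 1*43 = -6699 - 43 = -6742)
1/((4 + 91*(-30)) - y) = 1/((4 + 91*(-30)) - 1*(-6742)) = 1/((4 - 2730) + 6742) = 1/(-2726 + 6742) = 1/4016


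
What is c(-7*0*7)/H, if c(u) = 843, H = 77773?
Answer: 843/77773 ≈ 0.010839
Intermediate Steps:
c(-7*0*7)/H = 843/77773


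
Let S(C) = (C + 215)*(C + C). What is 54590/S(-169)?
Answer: -27295/7774 ≈ -3.5111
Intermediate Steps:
S(C) = 2*C*(215 + C) (S(C) = (215 + C)*(2*C) = 2*C*(215 + C))
54590/S(-169) = 54590/((2*(-169)*(215 - 169))) = 54590/((2*(-169)*46)) = 54590/(-15548) = 54590*(-1/15548) = -27295/7774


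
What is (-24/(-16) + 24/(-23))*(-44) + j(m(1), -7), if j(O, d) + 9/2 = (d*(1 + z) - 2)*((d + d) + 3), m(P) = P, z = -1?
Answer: -119/46 ≈ -2.5870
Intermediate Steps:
j(O, d) = -21/2 - 4*d (j(O, d) = -9/2 + (d*(1 - 1) - 2)*((d + d) + 3) = -9/2 + (d*0 - 2)*(2*d + 3) = -9/2 + (0 - 2)*(3 + 2*d) = -9/2 - 2*(3 + 2*d) = -9/2 + (-6 - 4*d) = -21/2 - 4*d)
(-24/(-16) + 24/(-23))*(-44) + j(m(1), -7) = (-24/(-16) + 24/(-23))*(-44) + (-21/2 - 4*(-7)) = (-24*(-1/16) + 24*(-1/23))*(-44) + (-21/2 + 28) = (3/2 - 24/23)*(-44) + 35/2 = (21/46)*(-44) + 35/2 = -462/23 + 35/2 = -119/46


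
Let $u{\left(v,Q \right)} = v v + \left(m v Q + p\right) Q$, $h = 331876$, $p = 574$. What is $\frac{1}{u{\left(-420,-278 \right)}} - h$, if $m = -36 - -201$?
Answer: $- \frac{1777449656721873}{5355764372} \approx -3.3188 \cdot 10^{5}$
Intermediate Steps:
$m = 165$ ($m = -36 + 201 = 165$)
$u{\left(v,Q \right)} = v^{2} + Q \left(574 + 165 Q v\right)$ ($u{\left(v,Q \right)} = v v + \left(165 v Q + 574\right) Q = v^{2} + \left(165 Q v + 574\right) Q = v^{2} + \left(574 + 165 Q v\right) Q = v^{2} + Q \left(574 + 165 Q v\right)$)
$\frac{1}{u{\left(-420,-278 \right)}} - h = \frac{1}{\left(-420\right)^{2} + 574 \left(-278\right) + 165 \left(-420\right) \left(-278\right)^{2}} - 331876 = \frac{1}{176400 - 159572 + 165 \left(-420\right) 77284} - 331876 = \frac{1}{176400 - 159572 - 5355781200} - 331876 = \frac{1}{-5355764372} - 331876 = - \frac{1}{5355764372} - 331876 = - \frac{1777449656721873}{5355764372}$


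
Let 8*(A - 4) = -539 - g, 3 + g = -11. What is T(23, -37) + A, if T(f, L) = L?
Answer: -789/8 ≈ -98.625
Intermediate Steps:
g = -14 (g = -3 - 11 = -14)
A = -493/8 (A = 4 + (-539 - 1*(-14))/8 = 4 + (-539 + 14)/8 = 4 + (⅛)*(-525) = 4 - 525/8 = -493/8 ≈ -61.625)
T(23, -37) + A = -37 - 493/8 = -789/8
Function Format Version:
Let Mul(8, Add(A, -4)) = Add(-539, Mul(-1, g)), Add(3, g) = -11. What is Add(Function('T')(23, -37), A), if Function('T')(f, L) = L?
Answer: Rational(-789, 8) ≈ -98.625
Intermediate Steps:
g = -14 (g = Add(-3, -11) = -14)
A = Rational(-493, 8) (A = Add(4, Mul(Rational(1, 8), Add(-539, Mul(-1, -14)))) = Add(4, Mul(Rational(1, 8), Add(-539, 14))) = Add(4, Mul(Rational(1, 8), -525)) = Add(4, Rational(-525, 8)) = Rational(-493, 8) ≈ -61.625)
Add(Function('T')(23, -37), A) = Add(-37, Rational(-493, 8)) = Rational(-789, 8)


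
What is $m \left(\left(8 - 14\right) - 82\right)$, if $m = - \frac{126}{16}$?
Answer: $693$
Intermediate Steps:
$m = - \frac{63}{8}$ ($m = \left(-126\right) \frac{1}{16} = - \frac{63}{8} \approx -7.875$)
$m \left(\left(8 - 14\right) - 82\right) = - \frac{63 \left(\left(8 - 14\right) - 82\right)}{8} = - \frac{63 \left(-6 - 82\right)}{8} = \left(- \frac{63}{8}\right) \left(-88\right) = 693$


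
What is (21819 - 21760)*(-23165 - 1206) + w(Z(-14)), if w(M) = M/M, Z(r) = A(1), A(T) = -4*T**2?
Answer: -1437888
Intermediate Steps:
Z(r) = -4 (Z(r) = -4*1**2 = -4*1 = -4)
w(M) = 1
(21819 - 21760)*(-23165 - 1206) + w(Z(-14)) = (21819 - 21760)*(-23165 - 1206) + 1 = 59*(-24371) + 1 = -1437889 + 1 = -1437888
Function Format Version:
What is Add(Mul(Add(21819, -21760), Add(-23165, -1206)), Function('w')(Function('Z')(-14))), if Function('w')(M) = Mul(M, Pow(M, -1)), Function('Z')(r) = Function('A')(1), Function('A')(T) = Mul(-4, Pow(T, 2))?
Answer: -1437888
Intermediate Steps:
Function('Z')(r) = -4 (Function('Z')(r) = Mul(-4, Pow(1, 2)) = Mul(-4, 1) = -4)
Function('w')(M) = 1
Add(Mul(Add(21819, -21760), Add(-23165, -1206)), Function('w')(Function('Z')(-14))) = Add(Mul(Add(21819, -21760), Add(-23165, -1206)), 1) = Add(Mul(59, -24371), 1) = Add(-1437889, 1) = -1437888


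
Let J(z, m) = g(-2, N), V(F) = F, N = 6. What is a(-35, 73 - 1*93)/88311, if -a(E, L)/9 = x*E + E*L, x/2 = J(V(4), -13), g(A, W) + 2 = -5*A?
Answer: -420/29437 ≈ -0.014268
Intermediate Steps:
g(A, W) = -2 - 5*A
J(z, m) = 8 (J(z, m) = -2 - 5*(-2) = -2 + 10 = 8)
x = 16 (x = 2*8 = 16)
a(E, L) = -144*E - 9*E*L (a(E, L) = -9*(16*E + E*L) = -144*E - 9*E*L)
a(-35, 73 - 1*93)/88311 = -9*(-35)*(16 + (73 - 1*93))/88311 = -9*(-35)*(16 + (73 - 93))*(1/88311) = -9*(-35)*(16 - 20)*(1/88311) = -9*(-35)*(-4)*(1/88311) = -1260*1/88311 = -420/29437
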